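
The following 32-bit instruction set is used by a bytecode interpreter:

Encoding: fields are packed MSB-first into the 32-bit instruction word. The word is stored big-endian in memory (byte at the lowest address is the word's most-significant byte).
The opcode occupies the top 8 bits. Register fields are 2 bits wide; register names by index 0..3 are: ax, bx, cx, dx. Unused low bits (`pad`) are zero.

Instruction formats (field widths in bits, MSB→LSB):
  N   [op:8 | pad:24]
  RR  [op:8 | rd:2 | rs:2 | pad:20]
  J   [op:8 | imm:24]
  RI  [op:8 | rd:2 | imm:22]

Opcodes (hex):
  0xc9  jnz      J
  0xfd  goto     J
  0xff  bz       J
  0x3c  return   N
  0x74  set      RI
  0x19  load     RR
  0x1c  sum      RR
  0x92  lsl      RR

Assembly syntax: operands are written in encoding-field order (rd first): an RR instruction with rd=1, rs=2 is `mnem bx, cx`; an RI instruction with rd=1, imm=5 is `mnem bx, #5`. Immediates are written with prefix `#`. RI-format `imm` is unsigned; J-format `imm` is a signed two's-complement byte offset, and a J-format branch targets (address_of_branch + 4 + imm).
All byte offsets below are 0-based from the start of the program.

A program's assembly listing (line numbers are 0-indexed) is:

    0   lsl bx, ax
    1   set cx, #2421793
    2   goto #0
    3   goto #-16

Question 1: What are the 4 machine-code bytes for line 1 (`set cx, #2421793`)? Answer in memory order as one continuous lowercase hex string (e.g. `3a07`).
1. set fields op=0x74:8|rd=2:2|imm=2421793:22 → word 74a4f421h → 74 a4 f4 21

74a4f421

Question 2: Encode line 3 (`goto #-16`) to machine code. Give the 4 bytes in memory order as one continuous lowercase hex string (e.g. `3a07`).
3. goto fields op=0xfd:8|imm=-16:24 → word fdfffff0h → fd ff ff f0

fdfffff0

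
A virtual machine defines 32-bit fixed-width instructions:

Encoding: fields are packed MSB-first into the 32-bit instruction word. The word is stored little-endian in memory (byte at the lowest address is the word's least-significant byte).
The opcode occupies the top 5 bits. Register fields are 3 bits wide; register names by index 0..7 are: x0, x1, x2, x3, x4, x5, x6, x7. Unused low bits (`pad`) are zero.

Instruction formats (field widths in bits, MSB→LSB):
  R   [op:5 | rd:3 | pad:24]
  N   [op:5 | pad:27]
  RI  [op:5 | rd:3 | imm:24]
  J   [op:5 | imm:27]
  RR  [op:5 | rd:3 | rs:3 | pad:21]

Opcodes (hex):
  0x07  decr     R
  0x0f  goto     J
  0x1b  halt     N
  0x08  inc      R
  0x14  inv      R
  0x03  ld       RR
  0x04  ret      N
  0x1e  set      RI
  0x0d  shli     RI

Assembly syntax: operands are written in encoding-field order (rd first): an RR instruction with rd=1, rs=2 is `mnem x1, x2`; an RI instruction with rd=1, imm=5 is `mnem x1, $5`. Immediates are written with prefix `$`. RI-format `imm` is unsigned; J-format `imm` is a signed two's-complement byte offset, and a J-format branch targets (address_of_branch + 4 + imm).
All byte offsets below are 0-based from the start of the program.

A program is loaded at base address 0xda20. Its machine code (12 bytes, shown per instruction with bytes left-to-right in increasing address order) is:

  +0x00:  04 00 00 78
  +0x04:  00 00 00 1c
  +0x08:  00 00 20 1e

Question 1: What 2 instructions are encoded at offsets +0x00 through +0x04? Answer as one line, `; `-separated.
goto $4; ld x4, x0

[00] 04 00 00 78 → 0x78000004
  opcode bits[31:27]=0xf: goto/J
  imm: (w>>0)&0x7ffffff=0x4 → $4
[04] 00 00 00 1c → 0x1c000000
  opcode bits[31:27]=0x3: ld/RR
  rd: (w>>24)&0x7=0x4 → x4
  rs: (w>>21)&0x7=0x0 → x0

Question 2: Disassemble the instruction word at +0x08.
ld x6, x1

off 0x08: read 00 00 20 1e as little → 0x1e200000
  opcode bits[31:27]=0x3: ld/RR
  rd@[26:24]=0x6 ⇒ x6
  rs@[23:21]=0x1 ⇒ x1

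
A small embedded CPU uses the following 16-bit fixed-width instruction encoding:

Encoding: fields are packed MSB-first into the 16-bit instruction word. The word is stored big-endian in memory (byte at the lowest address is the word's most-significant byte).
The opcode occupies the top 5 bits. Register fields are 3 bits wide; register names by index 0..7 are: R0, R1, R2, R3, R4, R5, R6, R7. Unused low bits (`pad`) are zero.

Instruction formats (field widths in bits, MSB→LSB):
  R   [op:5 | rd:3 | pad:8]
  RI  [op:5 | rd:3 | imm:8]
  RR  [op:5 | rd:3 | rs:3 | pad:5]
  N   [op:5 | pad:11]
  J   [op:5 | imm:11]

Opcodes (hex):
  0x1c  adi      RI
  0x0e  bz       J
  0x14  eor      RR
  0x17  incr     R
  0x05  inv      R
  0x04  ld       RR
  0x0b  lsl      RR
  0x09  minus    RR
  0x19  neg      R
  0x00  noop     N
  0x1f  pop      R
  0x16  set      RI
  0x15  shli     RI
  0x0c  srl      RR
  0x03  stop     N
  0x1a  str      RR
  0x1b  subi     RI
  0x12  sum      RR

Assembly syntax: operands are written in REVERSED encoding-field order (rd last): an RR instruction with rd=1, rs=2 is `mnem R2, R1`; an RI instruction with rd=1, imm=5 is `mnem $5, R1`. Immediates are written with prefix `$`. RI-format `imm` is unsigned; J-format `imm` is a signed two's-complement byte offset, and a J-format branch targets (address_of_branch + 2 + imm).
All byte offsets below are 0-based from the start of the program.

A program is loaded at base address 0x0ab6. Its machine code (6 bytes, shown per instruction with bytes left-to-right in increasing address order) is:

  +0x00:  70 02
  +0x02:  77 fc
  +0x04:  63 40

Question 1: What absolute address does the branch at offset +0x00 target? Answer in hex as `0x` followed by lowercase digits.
+0x00: 70 02 ⇒ word 0x7002 (big)
  opcode bits[15:11]=0xe: bz/J
  imm@[10:0]=0x2 ⇒ $2
  target = base 0x0ab6 + off 0x00 + 2 + imm 2 = 0x0aba

0x0aba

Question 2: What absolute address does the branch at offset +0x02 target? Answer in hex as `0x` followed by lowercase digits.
+0x02: 77 fc ⇒ word 0x77fc (big)
  op=0x77fc>>11=0xe ⇒ bz (J)
  imm: (w>>0)&0x7ff=0x7fc (s11→-4) → $-4
  target = base 0x0ab6 + off 0x02 + 2 + imm -4 = 0x0ab6

0x0ab6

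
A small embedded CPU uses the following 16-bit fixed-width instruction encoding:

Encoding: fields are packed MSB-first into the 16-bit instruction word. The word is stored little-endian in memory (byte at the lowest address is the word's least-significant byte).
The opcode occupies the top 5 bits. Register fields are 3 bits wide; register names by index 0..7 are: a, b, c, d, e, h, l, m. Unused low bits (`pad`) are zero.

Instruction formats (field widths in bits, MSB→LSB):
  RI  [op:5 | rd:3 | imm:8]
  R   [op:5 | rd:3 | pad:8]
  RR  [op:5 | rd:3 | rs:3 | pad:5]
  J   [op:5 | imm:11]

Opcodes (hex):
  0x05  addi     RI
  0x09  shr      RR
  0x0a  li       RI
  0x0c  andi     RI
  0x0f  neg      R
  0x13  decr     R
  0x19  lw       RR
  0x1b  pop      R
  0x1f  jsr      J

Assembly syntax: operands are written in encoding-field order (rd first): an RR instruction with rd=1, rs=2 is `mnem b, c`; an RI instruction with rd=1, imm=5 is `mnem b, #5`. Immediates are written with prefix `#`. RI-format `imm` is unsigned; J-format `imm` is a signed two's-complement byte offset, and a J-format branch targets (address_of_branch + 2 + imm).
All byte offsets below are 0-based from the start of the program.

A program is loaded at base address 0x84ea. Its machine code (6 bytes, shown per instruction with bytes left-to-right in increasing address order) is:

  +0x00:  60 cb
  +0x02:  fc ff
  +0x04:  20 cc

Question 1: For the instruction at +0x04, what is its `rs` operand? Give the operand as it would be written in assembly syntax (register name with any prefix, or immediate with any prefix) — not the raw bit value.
b

@+04  little-endian(20 cc) = 0xcc20
  top 5b → 0x19 → lw [RR]
  [10:8] rd=4 = e
  [7:5] rs=1 = b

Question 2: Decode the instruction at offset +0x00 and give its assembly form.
off 0x00: read 60 cb as little → 0xcb60
  opcode bits[15:11]=0x19: lw/RR
  rd@[10:8]=0x3 ⇒ d
  rs@[7:5]=0x3 ⇒ d

lw d, d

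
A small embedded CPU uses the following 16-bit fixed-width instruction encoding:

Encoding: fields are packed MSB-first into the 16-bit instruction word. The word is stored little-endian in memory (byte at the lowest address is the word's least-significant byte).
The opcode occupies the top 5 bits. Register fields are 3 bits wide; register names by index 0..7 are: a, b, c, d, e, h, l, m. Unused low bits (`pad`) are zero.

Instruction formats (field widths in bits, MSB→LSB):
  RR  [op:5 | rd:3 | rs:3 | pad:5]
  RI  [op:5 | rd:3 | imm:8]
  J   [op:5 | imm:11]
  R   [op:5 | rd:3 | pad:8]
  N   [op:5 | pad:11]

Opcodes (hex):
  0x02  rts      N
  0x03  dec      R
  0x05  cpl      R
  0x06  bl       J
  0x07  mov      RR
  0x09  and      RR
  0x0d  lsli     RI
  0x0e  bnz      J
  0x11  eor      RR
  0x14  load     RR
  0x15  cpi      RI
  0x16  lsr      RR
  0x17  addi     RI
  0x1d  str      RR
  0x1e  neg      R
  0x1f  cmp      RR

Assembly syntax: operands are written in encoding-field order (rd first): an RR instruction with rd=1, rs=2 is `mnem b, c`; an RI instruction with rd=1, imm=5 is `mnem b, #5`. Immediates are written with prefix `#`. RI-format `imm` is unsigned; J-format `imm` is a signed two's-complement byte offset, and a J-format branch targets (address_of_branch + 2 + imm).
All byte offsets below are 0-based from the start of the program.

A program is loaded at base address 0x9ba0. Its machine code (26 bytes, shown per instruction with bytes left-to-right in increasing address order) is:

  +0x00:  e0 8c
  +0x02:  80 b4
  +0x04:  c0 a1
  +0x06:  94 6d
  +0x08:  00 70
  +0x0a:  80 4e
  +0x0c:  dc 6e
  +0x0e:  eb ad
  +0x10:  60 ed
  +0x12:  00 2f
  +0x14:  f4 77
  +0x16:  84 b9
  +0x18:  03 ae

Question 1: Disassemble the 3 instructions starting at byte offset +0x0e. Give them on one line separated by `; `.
@+0e  little-endian(eb ad) = 0xadeb
  opcode bits[15:11]=0x15: cpi/RI
  rd@[10:8]=0x5 ⇒ h
  imm@[7:0]=0xeb ⇒ #235
@+10  little-endian(60 ed) = 0xed60
  opcode bits[15:11]=0x1d: str/RR
  rd@[10:8]=0x5 ⇒ h
  rs@[7:5]=0x3 ⇒ d
@+12  little-endian(00 2f) = 0x2f00
  opcode bits[15:11]=0x5: cpl/R
  rd@[10:8]=0x7 ⇒ m

cpi h, #235; str h, d; cpl m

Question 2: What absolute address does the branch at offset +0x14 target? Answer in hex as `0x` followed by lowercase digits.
off 0x14: read f4 77 as little → 0x77f4
  opcode bits[15:11]=0xe: bnz/J
  imm: (w>>0)&0x7ff=0x7f4 (s11→-12) → #-12
  target = base 0x9ba0 + off 0x14 + 2 + imm -12 = 0x9baa

0x9baa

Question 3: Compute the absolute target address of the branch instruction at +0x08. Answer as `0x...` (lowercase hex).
0x9baa

+0x08: 00 70 ⇒ word 0x7000 (little)
  op=0x7000>>11=0xe ⇒ bnz (J)
  [10:0] imm=0 = #0
  target = base 0x9ba0 + off 0x08 + 2 + imm 0 = 0x9baa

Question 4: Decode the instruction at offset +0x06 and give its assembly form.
lsli h, #148

+0x06: 94 6d ⇒ word 0x6d94 (little)
  top 5b → 0xd → lsli [RI]
  rd@[10:8]=0x5 ⇒ h
  imm@[7:0]=0x94 ⇒ #148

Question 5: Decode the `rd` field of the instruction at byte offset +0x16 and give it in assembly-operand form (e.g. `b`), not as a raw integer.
b

@+16  little-endian(84 b9) = 0xb984
  opcode bits[15:11]=0x17: addi/RI
  [10:8] rd=1 = b
  [7:0] imm=132 = #132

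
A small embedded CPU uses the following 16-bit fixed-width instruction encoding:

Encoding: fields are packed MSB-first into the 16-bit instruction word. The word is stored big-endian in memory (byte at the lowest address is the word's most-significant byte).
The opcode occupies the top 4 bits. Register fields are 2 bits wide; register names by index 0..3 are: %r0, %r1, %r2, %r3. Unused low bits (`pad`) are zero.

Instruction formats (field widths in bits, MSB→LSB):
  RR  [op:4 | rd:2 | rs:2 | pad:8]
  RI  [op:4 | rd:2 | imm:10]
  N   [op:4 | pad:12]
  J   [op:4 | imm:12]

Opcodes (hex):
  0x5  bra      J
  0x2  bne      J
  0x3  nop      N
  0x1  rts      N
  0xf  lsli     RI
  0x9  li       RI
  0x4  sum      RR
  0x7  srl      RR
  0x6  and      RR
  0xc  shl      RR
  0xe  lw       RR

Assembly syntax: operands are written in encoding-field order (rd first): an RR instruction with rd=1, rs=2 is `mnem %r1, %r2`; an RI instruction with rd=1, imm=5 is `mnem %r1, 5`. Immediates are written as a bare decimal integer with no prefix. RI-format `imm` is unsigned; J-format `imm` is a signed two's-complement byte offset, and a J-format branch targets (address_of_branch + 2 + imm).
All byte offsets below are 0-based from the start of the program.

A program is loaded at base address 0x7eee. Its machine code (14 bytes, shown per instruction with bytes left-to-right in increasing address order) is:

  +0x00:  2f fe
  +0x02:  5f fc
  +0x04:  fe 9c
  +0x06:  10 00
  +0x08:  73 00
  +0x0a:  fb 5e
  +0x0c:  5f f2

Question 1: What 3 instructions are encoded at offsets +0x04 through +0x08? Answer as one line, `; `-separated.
lsli %r3, 668; rts; srl %r0, %r3

off 0x04: read fe 9c as big → 0xfe9c
  op=0xfe9c>>12=0xf ⇒ lsli (RI)
  rd@[11:10]=0x3 ⇒ %r3
  imm@[9:0]=0x29c ⇒ 668
off 0x06: read 10 00 as big → 0x1000
  op=0x1000>>12=0x1 ⇒ rts (N)
off 0x08: read 73 00 as big → 0x7300
  op=0x7300>>12=0x7 ⇒ srl (RR)
  rd@[11:10]=0x0 ⇒ %r0
  rs@[9:8]=0x3 ⇒ %r3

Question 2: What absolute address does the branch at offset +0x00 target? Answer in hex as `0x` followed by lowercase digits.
0x7eee

@+00  big-endian(2f fe) = 0x2ffe
  top 4b → 0x2 → bne [J]
  [11:0] imm=4094 (s12→-2) = -2
  target = base 0x7eee + off 0x00 + 2 + imm -2 = 0x7eee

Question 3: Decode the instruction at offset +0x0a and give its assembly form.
off 0x0a: read fb 5e as big → 0xfb5e
  top 4b → 0xf → lsli [RI]
  rd: (w>>10)&0x3=0x2 → %r2
  imm: (w>>0)&0x3ff=0x35e → 862

lsli %r2, 862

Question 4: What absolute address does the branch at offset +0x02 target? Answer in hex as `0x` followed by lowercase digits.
+0x02: 5f fc ⇒ word 0x5ffc (big)
  opcode bits[15:12]=0x5: bra/J
  [11:0] imm=4092 (s12→-4) = -4
  target = base 0x7eee + off 0x02 + 2 + imm -4 = 0x7eee

0x7eee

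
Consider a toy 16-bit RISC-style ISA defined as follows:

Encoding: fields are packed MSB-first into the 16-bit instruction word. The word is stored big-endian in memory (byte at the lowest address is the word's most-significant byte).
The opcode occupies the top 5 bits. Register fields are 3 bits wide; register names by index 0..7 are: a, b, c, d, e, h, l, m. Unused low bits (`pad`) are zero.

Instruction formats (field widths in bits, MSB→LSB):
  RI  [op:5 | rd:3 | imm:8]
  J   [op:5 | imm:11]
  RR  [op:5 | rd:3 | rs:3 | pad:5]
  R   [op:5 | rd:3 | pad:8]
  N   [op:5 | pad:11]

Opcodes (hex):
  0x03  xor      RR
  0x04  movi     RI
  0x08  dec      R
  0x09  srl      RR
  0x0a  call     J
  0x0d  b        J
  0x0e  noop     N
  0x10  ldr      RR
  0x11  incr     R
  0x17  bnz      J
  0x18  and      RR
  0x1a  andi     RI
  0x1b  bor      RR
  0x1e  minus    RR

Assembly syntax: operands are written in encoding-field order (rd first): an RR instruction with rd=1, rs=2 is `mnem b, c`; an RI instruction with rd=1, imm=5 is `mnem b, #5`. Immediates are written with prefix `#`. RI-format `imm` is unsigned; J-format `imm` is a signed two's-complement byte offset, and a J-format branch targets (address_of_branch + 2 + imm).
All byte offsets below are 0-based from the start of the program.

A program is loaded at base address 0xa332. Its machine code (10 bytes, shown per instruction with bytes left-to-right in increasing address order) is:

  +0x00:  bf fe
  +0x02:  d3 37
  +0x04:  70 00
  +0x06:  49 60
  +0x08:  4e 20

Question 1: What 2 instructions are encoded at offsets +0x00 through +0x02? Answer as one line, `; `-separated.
@+00  big-endian(bf fe) = 0xbffe
  op=0xbffe>>11=0x17 ⇒ bnz (J)
  imm: (w>>0)&0x7ff=0x7fe (s11→-2) → #-2
@+02  big-endian(d3 37) = 0xd337
  op=0xd337>>11=0x1a ⇒ andi (RI)
  rd: (w>>8)&0x7=0x3 → d
  imm: (w>>0)&0xff=0x37 → #55

bnz #-2; andi d, #55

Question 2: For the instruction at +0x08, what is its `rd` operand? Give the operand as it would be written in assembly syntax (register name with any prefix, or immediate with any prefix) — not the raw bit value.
off 0x08: read 4e 20 as big → 0x4e20
  op=0x4e20>>11=0x9 ⇒ srl (RR)
  [10:8] rd=6 = l
  [7:5] rs=1 = b

l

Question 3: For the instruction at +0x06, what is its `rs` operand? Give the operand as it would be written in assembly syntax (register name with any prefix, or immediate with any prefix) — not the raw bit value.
d

@+06  big-endian(49 60) = 0x4960
  op=0x4960>>11=0x9 ⇒ srl (RR)
  [10:8] rd=1 = b
  [7:5] rs=3 = d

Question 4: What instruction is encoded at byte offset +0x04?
noop

off 0x04: read 70 00 as big → 0x7000
  op=0x7000>>11=0xe ⇒ noop (N)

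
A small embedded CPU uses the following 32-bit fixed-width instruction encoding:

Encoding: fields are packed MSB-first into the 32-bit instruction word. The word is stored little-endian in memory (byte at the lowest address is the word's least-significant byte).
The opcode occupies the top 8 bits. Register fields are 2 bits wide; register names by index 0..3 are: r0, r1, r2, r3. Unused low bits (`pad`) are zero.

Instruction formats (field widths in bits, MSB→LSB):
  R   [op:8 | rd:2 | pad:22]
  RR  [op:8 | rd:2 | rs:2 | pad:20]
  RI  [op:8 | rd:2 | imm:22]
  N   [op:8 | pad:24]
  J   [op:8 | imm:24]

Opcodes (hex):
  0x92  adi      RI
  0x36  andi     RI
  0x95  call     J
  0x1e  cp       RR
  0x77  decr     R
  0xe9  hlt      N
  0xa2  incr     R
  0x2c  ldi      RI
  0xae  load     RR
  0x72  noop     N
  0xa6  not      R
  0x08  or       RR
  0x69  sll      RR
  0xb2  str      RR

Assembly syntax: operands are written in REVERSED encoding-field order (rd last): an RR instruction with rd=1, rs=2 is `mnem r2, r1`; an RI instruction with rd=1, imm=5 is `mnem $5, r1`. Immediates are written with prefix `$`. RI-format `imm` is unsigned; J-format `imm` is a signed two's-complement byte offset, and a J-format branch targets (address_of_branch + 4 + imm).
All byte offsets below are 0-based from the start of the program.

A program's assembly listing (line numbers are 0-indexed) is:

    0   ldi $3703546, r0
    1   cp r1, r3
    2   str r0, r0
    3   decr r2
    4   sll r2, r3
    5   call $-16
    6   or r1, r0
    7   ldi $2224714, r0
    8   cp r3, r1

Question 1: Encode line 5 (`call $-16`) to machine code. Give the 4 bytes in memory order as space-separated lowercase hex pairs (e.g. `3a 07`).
f0 ff ff 95

5. call fields op=0x95:8|imm=-16:24 → word 95fffff0h → f0 ff ff 95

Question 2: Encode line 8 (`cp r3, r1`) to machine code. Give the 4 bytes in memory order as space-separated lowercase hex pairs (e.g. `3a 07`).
00 00 70 1e

line 8 (cp): pack op=0x1e:8|rd=1:2|rs=3:2|pad=0:20 = 0x1e700000; little→ 00 00 70 1e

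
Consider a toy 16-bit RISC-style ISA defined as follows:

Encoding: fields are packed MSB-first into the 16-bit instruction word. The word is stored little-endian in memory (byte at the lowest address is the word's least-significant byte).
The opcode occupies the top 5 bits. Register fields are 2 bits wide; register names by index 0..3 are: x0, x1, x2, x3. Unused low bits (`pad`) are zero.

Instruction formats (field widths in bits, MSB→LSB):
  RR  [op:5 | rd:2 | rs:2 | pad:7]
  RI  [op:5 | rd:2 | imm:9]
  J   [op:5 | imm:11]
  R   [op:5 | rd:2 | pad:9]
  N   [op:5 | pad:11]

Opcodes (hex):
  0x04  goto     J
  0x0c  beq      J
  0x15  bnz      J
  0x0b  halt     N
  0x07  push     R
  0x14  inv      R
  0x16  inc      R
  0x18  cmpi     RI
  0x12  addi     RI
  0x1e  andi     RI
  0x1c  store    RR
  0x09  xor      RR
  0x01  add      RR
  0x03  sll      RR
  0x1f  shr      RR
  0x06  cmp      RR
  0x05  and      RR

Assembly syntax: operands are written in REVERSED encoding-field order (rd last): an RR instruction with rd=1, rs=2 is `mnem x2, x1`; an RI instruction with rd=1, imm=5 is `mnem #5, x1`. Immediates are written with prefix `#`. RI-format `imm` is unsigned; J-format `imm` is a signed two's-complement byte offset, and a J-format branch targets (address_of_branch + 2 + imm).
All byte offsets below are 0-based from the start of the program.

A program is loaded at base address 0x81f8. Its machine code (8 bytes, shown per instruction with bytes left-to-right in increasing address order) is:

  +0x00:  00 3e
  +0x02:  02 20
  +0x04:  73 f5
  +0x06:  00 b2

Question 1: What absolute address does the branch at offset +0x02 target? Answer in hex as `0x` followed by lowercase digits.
0x81fe

[02] 02 20 → 0x2002
  op=0x2002>>11=0x4 ⇒ goto (J)
  imm@[10:0]=0x2 ⇒ #2
  target = base 0x81f8 + off 0x02 + 2 + imm 2 = 0x81fe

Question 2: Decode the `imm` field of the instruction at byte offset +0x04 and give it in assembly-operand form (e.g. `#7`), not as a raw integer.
[04] 73 f5 → 0xf573
  op=0xf573>>11=0x1e ⇒ andi (RI)
  rd@[10:9]=0x2 ⇒ x2
  imm@[8:0]=0x173 ⇒ #371

#371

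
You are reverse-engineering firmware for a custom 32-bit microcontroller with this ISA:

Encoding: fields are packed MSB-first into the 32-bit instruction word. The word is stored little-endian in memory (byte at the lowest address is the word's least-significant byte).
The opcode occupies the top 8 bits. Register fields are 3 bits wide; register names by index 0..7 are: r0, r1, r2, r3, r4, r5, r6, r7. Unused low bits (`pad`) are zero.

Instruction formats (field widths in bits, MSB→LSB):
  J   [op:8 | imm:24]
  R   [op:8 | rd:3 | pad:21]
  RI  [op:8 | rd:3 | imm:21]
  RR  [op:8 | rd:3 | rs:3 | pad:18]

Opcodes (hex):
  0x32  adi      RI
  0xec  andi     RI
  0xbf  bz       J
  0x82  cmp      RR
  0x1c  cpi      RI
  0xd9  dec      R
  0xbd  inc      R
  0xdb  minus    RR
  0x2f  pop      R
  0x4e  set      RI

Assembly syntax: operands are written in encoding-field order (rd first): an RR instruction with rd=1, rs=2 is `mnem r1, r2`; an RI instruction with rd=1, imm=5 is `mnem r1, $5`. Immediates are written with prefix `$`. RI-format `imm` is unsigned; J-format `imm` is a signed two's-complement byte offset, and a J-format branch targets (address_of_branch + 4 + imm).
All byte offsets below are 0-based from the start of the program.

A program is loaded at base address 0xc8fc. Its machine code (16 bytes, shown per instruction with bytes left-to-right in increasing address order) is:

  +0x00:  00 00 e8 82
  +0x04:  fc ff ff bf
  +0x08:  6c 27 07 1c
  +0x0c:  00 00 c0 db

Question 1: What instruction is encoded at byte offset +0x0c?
minus r6, r0

[0c] 00 00 c0 db → 0xdbc00000
  top 8b → 0xdb → minus [RR]
  [23:21] rd=6 = r6
  [20:18] rs=0 = r0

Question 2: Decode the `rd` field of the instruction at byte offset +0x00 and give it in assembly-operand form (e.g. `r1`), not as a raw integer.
r7

off 0x00: read 00 00 e8 82 as little → 0x82e80000
  top 8b → 0x82 → cmp [RR]
  rd@[23:21]=0x7 ⇒ r7
  rs@[20:18]=0x2 ⇒ r2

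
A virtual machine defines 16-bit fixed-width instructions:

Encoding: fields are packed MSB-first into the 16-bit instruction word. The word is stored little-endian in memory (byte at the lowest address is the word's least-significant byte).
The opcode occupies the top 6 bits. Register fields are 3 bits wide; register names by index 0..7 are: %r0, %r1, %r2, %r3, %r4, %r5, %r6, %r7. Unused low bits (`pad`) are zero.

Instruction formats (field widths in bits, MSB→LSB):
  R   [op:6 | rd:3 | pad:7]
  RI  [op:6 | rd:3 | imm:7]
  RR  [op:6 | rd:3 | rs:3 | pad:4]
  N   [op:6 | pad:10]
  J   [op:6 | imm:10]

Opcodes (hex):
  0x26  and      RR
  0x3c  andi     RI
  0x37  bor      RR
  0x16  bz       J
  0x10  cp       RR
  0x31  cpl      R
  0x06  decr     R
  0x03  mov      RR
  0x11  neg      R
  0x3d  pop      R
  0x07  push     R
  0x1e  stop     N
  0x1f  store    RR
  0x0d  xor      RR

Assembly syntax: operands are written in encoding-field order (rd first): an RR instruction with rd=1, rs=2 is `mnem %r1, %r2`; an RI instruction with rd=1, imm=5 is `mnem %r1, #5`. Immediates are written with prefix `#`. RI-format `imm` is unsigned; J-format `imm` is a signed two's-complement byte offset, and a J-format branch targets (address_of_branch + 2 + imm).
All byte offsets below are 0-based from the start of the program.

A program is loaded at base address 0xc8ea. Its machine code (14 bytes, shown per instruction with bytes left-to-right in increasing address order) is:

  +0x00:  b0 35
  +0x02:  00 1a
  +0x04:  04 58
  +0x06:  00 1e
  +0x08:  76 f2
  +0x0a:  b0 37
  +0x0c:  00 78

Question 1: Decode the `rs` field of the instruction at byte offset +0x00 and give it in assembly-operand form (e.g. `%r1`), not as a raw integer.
off 0x00: read b0 35 as little → 0x35b0
  top 6b → 0xd → xor [RR]
  rd: (w>>7)&0x7=0x3 → %r3
  rs: (w>>4)&0x7=0x3 → %r3

%r3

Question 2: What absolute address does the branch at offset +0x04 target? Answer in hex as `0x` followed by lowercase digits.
0xc8f4

+0x04: 04 58 ⇒ word 0x5804 (little)
  op=0x5804>>10=0x16 ⇒ bz (J)
  imm: (w>>0)&0x3ff=0x4 → #4
  target = base 0xc8ea + off 0x04 + 2 + imm 4 = 0xc8f4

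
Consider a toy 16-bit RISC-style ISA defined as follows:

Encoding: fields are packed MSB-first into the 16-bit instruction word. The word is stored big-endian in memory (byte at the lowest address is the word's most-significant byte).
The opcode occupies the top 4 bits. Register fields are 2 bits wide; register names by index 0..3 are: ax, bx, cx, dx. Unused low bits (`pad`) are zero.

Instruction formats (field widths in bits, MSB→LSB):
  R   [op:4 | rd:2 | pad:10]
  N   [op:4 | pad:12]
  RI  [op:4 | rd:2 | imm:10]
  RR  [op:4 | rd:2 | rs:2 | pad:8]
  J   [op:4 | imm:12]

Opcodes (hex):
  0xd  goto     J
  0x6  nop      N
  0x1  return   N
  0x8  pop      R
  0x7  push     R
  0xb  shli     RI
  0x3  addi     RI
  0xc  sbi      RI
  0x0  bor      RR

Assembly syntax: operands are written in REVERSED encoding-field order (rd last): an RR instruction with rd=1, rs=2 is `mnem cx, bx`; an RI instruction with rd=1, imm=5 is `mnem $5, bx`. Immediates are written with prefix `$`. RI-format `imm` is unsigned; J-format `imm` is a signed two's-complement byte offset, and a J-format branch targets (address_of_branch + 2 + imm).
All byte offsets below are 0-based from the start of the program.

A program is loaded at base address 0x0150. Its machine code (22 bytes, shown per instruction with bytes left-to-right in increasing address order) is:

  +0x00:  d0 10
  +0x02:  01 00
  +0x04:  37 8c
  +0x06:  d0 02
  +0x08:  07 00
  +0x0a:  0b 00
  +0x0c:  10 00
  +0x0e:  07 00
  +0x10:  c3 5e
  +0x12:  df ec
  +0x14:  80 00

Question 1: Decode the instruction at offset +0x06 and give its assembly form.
@+06  big-endian(d0 02) = 0xd002
  opcode bits[15:12]=0xd: goto/J
  [11:0] imm=2 = $2

goto $2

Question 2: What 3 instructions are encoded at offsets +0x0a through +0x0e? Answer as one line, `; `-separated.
bor dx, cx; return; bor dx, bx

@+0a  big-endian(0b 00) = 0x0b00
  opcode bits[15:12]=0x0: bor/RR
  [11:10] rd=2 = cx
  [9:8] rs=3 = dx
@+0c  big-endian(10 00) = 0x1000
  opcode bits[15:12]=0x1: return/N
@+0e  big-endian(07 00) = 0x0700
  opcode bits[15:12]=0x0: bor/RR
  [11:10] rd=1 = bx
  [9:8] rs=3 = dx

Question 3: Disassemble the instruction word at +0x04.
+0x04: 37 8c ⇒ word 0x378c (big)
  opcode bits[15:12]=0x3: addi/RI
  rd: (w>>10)&0x3=0x1 → bx
  imm: (w>>0)&0x3ff=0x38c → $908

addi $908, bx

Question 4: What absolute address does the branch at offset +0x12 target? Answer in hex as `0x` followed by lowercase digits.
off 0x12: read df ec as big → 0xdfec
  opcode bits[15:12]=0xd: goto/J
  imm: (w>>0)&0xfff=0xfec (s12→-20) → $-20
  target = base 0x0150 + off 0x12 + 2 + imm -20 = 0x0150

0x0150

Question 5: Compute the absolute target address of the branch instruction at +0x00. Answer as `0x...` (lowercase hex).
0x0162

off 0x00: read d0 10 as big → 0xd010
  top 4b → 0xd → goto [J]
  imm: (w>>0)&0xfff=0x10 → $16
  target = base 0x0150 + off 0x00 + 2 + imm 16 = 0x0162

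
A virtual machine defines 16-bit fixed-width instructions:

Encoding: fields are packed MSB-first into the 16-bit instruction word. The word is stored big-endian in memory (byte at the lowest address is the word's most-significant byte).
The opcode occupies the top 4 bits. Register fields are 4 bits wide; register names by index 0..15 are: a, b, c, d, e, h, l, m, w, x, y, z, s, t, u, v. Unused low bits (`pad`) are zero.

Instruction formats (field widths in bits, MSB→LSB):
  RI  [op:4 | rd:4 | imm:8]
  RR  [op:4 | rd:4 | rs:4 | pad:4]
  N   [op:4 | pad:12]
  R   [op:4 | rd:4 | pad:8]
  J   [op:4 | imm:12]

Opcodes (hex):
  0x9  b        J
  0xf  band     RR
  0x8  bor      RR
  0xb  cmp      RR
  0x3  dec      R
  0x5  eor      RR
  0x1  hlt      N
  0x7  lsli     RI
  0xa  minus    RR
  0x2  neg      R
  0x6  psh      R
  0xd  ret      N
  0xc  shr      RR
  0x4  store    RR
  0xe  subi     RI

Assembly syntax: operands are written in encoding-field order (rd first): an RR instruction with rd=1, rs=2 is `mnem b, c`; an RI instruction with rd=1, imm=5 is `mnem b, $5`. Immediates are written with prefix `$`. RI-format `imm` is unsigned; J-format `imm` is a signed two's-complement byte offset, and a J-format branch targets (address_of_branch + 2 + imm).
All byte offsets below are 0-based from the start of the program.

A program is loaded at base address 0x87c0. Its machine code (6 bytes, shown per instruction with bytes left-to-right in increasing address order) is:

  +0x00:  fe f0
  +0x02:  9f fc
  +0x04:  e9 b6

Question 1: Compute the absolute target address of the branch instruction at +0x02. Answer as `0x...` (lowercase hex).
0x87c0

+0x02: 9f fc ⇒ word 0x9ffc (big)
  opcode bits[15:12]=0x9: b/J
  imm: (w>>0)&0xfff=0xffc (s12→-4) → $-4
  target = base 0x87c0 + off 0x02 + 2 + imm -4 = 0x87c0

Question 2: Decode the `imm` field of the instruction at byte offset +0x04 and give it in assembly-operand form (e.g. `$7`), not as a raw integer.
@+04  big-endian(e9 b6) = 0xe9b6
  op=0xe9b6>>12=0xe ⇒ subi (RI)
  rd: (w>>8)&0xf=0x9 → x
  imm: (w>>0)&0xff=0xb6 → $182

$182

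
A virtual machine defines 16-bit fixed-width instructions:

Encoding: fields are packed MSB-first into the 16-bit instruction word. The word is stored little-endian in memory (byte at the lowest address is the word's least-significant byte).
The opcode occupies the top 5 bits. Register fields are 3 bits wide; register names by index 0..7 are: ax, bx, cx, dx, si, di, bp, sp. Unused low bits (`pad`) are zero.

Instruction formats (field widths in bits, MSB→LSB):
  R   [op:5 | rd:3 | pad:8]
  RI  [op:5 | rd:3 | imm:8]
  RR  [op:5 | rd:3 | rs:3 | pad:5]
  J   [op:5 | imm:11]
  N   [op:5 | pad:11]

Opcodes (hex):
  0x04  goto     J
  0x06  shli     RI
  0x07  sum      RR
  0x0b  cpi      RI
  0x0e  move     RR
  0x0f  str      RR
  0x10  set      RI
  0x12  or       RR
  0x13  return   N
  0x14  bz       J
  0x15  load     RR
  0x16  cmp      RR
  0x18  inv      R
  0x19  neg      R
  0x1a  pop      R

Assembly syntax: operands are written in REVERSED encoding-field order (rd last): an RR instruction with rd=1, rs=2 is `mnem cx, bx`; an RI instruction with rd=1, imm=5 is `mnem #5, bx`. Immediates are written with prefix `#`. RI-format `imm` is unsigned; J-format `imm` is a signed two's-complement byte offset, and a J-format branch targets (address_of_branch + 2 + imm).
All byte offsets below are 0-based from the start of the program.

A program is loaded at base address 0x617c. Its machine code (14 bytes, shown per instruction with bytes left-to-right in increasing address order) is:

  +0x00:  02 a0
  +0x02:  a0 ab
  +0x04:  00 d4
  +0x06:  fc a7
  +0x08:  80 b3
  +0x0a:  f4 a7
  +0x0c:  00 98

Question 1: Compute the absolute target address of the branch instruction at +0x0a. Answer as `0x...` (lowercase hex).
@+0a  little-endian(f4 a7) = 0xa7f4
  op=0xa7f4>>11=0x14 ⇒ bz (J)
  imm: (w>>0)&0x7ff=0x7f4 (s11→-12) → #-12
  target = base 0x617c + off 0x0a + 2 + imm -12 = 0x617c

0x617c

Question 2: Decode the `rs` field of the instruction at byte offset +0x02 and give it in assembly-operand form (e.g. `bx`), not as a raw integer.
@+02  little-endian(a0 ab) = 0xaba0
  op=0xaba0>>11=0x15 ⇒ load (RR)
  rd: (w>>8)&0x7=0x3 → dx
  rs: (w>>5)&0x7=0x5 → di

di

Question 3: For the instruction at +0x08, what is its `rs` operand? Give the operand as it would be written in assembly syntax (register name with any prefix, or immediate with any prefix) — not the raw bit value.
@+08  little-endian(80 b3) = 0xb380
  op=0xb380>>11=0x16 ⇒ cmp (RR)
  rd@[10:8]=0x3 ⇒ dx
  rs@[7:5]=0x4 ⇒ si

si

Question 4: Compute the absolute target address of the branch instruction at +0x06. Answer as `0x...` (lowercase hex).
[06] fc a7 → 0xa7fc
  op=0xa7fc>>11=0x14 ⇒ bz (J)
  imm@[10:0]=0x7fc (s11→-4) ⇒ #-4
  target = base 0x617c + off 0x06 + 2 + imm -4 = 0x6180

0x6180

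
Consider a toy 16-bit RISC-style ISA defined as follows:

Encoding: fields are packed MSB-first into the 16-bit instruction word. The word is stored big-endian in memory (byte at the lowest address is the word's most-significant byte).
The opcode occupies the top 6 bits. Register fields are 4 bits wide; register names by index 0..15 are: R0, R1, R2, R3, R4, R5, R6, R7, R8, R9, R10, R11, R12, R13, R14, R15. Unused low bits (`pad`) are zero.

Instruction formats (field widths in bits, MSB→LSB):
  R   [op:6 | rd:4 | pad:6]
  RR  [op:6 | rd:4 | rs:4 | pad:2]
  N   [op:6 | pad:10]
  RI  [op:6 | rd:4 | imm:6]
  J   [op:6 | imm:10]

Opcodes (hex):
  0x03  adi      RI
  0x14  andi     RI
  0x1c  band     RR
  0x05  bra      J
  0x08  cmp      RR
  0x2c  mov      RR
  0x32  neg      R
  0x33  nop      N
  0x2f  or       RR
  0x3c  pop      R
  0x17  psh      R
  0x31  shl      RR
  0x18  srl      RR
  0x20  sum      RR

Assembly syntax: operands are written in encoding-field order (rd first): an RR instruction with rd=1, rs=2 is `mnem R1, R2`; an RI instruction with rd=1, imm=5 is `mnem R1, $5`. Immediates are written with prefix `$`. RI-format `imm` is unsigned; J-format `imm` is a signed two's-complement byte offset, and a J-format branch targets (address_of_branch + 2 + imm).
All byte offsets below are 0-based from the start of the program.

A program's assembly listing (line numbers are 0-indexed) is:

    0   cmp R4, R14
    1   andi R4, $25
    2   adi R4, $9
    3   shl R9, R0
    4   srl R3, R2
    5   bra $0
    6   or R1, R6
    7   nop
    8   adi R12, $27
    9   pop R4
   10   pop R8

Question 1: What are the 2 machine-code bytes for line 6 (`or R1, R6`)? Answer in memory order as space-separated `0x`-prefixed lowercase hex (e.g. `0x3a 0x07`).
6. or fields op=0x2f:6|rd=1:4|rs=6:4|pad=0:2 → word bc58h → bc 58

0xbc 0x58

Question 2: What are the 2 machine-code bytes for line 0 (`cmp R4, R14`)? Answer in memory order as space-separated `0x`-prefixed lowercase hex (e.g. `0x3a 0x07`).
0x21 0x38

0. cmp fields op=0x8:6|rd=4:4|rs=14:4|pad=0:2 → word 2138h → 21 38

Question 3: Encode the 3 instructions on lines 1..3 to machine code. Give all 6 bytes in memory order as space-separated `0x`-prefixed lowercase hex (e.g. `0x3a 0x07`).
0x51 0x19 0x0d 0x09 0xc6 0x40

line 1 (andi): pack op=0x14:6|rd=4:4|imm=25:6 = 0x5119; big→ 51 19
line 2 (adi): pack op=0x3:6|rd=4:4|imm=9:6 = 0x0d09; big→ 0d 09
line 3 (shl): pack op=0x31:6|rd=9:4|rs=0:4|pad=0:2 = 0xc640; big→ c6 40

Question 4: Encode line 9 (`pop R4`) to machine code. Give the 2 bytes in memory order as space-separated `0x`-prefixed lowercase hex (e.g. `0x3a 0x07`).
0xf1 0x00

line 9 (pop): pack op=0x3c:6|rd=4:4|pad=0:6 = 0xf100; big→ f1 00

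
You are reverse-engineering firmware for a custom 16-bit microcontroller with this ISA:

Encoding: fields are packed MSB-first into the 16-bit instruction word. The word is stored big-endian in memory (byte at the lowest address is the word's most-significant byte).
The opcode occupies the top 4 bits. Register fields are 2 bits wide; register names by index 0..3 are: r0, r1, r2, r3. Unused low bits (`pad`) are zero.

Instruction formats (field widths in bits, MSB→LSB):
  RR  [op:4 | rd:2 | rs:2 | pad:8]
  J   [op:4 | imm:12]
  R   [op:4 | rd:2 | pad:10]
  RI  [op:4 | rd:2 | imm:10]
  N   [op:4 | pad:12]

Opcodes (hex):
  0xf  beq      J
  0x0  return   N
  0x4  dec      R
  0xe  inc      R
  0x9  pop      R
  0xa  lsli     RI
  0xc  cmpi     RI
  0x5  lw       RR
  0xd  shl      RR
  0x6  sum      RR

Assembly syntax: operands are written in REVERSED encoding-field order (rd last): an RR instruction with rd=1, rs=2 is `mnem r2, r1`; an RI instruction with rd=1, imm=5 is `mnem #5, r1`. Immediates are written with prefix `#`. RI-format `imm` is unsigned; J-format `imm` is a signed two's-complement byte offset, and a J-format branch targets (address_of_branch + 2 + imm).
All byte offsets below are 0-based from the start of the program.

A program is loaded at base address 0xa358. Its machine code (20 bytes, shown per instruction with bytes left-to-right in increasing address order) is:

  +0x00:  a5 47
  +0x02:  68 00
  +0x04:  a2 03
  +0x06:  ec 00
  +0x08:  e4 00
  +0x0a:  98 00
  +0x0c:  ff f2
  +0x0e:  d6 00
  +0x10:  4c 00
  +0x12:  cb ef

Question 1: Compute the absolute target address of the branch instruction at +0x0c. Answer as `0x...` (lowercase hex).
@+0c  big-endian(ff f2) = 0xfff2
  opcode bits[15:12]=0xf: beq/J
  [11:0] imm=4082 (s12→-14) = #-14
  target = base 0xa358 + off 0x0c + 2 + imm -14 = 0xa358

0xa358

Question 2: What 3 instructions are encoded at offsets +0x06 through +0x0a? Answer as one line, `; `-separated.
+0x06: ec 00 ⇒ word 0xec00 (big)
  opcode bits[15:12]=0xe: inc/R
  [11:10] rd=3 = r3
+0x08: e4 00 ⇒ word 0xe400 (big)
  opcode bits[15:12]=0xe: inc/R
  [11:10] rd=1 = r1
+0x0a: 98 00 ⇒ word 0x9800 (big)
  opcode bits[15:12]=0x9: pop/R
  [11:10] rd=2 = r2

inc r3; inc r1; pop r2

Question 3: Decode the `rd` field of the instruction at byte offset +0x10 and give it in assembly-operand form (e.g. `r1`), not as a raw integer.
r3

[10] 4c 00 → 0x4c00
  op=0x4c00>>12=0x4 ⇒ dec (R)
  rd: (w>>10)&0x3=0x3 → r3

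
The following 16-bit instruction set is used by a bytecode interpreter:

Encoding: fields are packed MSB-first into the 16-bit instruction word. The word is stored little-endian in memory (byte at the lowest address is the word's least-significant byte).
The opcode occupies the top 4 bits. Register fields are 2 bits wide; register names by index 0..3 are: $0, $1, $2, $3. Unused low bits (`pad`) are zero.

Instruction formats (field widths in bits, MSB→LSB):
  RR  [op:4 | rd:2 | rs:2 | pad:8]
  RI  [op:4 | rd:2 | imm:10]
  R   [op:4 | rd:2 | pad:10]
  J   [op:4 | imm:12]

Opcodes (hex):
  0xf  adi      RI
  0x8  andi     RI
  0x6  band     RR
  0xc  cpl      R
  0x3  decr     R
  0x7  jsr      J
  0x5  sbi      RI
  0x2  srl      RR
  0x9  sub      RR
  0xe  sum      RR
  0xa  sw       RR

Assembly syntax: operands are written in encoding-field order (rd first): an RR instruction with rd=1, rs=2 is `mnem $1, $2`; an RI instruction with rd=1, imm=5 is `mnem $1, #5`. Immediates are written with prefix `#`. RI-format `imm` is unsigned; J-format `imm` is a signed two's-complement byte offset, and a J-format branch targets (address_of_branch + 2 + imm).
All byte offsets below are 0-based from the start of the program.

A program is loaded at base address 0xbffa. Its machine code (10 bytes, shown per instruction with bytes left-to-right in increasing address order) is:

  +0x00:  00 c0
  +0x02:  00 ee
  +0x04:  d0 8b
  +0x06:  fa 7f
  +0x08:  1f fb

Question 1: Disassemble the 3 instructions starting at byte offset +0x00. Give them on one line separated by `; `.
+0x00: 00 c0 ⇒ word 0xc000 (little)
  top 4b → 0xc → cpl [R]
  [11:10] rd=0 = $0
+0x02: 00 ee ⇒ word 0xee00 (little)
  top 4b → 0xe → sum [RR]
  [11:10] rd=3 = $3
  [9:8] rs=2 = $2
+0x04: d0 8b ⇒ word 0x8bd0 (little)
  top 4b → 0x8 → andi [RI]
  [11:10] rd=2 = $2
  [9:0] imm=976 = #976

cpl $0; sum $3, $2; andi $2, #976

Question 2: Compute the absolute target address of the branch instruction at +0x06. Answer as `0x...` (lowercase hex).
0xbffc

@+06  little-endian(fa 7f) = 0x7ffa
  op=0x7ffa>>12=0x7 ⇒ jsr (J)
  imm: (w>>0)&0xfff=0xffa (s12→-6) → #-6
  target = base 0xbffa + off 0x06 + 2 + imm -6 = 0xbffc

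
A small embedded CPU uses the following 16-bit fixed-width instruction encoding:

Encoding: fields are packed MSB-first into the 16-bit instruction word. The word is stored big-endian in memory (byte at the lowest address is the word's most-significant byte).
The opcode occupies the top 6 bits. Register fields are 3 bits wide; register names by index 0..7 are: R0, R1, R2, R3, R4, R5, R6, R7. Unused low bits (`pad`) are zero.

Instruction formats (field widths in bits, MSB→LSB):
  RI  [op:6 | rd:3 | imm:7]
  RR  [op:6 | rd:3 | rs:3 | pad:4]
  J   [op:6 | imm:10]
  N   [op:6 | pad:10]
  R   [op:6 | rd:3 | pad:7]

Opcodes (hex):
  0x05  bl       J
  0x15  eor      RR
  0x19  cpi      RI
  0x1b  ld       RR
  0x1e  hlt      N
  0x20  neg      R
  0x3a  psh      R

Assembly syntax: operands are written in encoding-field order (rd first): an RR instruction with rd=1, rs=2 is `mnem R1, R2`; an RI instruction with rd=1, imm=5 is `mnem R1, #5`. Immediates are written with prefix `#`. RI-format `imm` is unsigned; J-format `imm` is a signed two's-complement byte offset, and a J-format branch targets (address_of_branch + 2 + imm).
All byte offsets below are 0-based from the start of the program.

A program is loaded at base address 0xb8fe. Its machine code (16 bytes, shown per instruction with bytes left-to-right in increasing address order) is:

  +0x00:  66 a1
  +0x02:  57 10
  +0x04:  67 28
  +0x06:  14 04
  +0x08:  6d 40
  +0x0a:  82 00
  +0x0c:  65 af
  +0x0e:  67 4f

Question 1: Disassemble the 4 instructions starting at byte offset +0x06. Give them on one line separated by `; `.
bl #4; ld R2, R4; neg R4; cpi R3, #47

off 0x06: read 14 04 as big → 0x1404
  op=0x1404>>10=0x5 ⇒ bl (J)
  [9:0] imm=4 = #4
off 0x08: read 6d 40 as big → 0x6d40
  op=0x6d40>>10=0x1b ⇒ ld (RR)
  [9:7] rd=2 = R2
  [6:4] rs=4 = R4
off 0x0a: read 82 00 as big → 0x8200
  op=0x8200>>10=0x20 ⇒ neg (R)
  [9:7] rd=4 = R4
off 0x0c: read 65 af as big → 0x65af
  op=0x65af>>10=0x19 ⇒ cpi (RI)
  [9:7] rd=3 = R3
  [6:0] imm=47 = #47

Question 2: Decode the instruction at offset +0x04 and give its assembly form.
cpi R6, #40

+0x04: 67 28 ⇒ word 0x6728 (big)
  top 6b → 0x19 → cpi [RI]
  [9:7] rd=6 = R6
  [6:0] imm=40 = #40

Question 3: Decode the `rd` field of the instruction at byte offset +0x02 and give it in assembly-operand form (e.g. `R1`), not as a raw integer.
R6

+0x02: 57 10 ⇒ word 0x5710 (big)
  top 6b → 0x15 → eor [RR]
  [9:7] rd=6 = R6
  [6:4] rs=1 = R1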